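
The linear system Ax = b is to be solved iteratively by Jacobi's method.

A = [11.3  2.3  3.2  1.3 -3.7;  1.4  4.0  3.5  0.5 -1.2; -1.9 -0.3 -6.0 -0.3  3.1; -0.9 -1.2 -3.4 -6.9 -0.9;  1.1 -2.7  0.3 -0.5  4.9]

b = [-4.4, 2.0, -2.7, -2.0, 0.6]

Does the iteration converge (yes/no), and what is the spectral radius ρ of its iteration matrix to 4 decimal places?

yes, ρ = 0.9166

A = D + L + U where D = diag(11.3, 4, -6, -6.9, 4.9).
Jacobi T = -D⁻¹(L+U): T[4,2] = -(0.3)/(4.9) = -0.0612; T[4,4] = 0.
  T[0,:] = [+0.0000  -0.2035  -0.2832  -0.1150  +0.3274]
  T[1,:] = [-0.3500  +0.0000  -0.8750  -0.1250  +0.3000]
  T[2,:] = [-0.3167  -0.0500  +0.0000  -0.0500  +0.5167]
  T[3,:] = [-0.1304  -0.1739  -0.4928  +0.0000  -0.1304]
  T[4,:] = [-0.2245  +0.5510  -0.0612  +0.1020  +0.0000]
|λ(T)| sorted: 0.9166, 0.5954, 0.5954, 0.1973, 0.0458.
ρ(T) = max|λ| = 0.9166; 0.9166 < 1: convergent.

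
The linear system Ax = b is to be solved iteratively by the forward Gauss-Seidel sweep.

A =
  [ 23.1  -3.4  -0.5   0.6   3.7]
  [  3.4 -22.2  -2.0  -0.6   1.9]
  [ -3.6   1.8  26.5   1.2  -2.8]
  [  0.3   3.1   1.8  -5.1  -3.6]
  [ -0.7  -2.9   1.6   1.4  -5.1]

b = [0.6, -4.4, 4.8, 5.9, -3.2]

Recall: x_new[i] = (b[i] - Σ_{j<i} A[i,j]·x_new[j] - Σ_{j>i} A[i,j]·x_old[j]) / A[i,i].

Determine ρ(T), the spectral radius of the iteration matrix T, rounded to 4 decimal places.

Split A = D + L + U, D = diag(23.1, -22.2, 26.5, -5.1, -5.1).
GS T = -(D+L)⁻¹U: row 0 first, T[0,2] = -(-0.5)/(23.1) = +0.0216; later rows by forward substitution.
  T[0,:] = [+0.0000 +0.1472 +0.0216 -0.0260 -0.1602]
  T[1,:] = [+0.0000 +0.0225 -0.0868 -0.0310 +0.0611]
  T[2,:] = [+0.0000 +0.0185 +0.0088 -0.0467 +0.0798]
  T[3,:] = [+0.0000 +0.0289 -0.0484 -0.0369 -0.6500]
  T[4,:] = [+0.0000 -0.0193 +0.0359 -0.0036 -0.1662]
|eigenvalues of T|: 0.1724, 0.0872, 0.0622, 0.0622, 0.0000.
spectral radius ρ = 0.1724; 0.1724 < 1: convergent.

0.1724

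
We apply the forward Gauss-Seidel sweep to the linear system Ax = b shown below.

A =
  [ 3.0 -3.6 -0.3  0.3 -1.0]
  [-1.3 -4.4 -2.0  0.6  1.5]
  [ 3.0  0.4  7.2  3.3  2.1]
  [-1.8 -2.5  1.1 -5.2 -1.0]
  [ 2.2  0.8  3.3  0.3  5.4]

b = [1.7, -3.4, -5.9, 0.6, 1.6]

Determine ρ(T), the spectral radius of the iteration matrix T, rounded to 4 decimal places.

0.7226

A = D + L + U where D = diag(3, -4.4, 7.2, -5.2, 5.4).
GS T = -(D+L)⁻¹U: row 0 first, T[0,3] = -(0.3)/(3) = -0.1000; later rows by forward substitution.
  T[0,:] = [+0.0000  +1.2000  +0.1000  -0.1000  +0.3333]
  T[1,:] = [+0.0000  -0.3545  -0.4841  +0.1659  +0.2424]
  T[2,:] = [+0.0000  -0.4803  -0.0148  -0.4259  -0.4440]
  T[3,:] = [+0.0000  -0.3465  +0.1950  -0.1352  -0.5182]
  T[4,:] = [+0.0000  -0.1236  +0.0292  +0.2839  +0.1284]
|λ(T)| sorted: 0.7226, 0.5626, 0.5626, 0.0856, 0.0000.
ρ = 0.7226; 0.7226 < 1, so it converges for any x₀.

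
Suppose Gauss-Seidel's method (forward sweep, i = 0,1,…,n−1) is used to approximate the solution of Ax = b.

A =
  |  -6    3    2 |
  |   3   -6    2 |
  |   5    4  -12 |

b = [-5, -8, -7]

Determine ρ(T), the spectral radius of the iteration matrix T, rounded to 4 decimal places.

0.6607

Diagonal D = diag(-6, -6, -12); L, U strict lower/upper.
Gauss-Seidel: T = -(D+L)⁻¹U, row 0 first, T[0,1] = -(3)/(-6) = +0.5000; later rows by forward substitution.
  T[0,:] = [+0.0000, +0.5000, +0.3333]
  T[1,:] = [+0.0000, +0.2500, +0.5000]
  T[2,:] = [+0.0000, +0.2917, +0.3056]
|roots of det(T-λI)|: 0.6607, 0.1051, 0.0000.
ρ(T) = max|λ| = 0.6607; 0.6607 < 1, so it converges for any x₀.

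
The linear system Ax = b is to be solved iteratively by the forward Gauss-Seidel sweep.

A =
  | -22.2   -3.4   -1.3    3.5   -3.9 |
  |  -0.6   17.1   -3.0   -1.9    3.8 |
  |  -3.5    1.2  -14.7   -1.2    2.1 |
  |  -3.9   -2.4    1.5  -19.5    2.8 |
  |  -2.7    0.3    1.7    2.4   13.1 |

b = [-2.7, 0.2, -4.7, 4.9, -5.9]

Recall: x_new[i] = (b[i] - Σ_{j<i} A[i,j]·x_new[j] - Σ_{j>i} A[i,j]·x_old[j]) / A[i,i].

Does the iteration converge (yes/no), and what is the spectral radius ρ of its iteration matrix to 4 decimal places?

Diagonal D = diag(-22.2, 17.1, -14.7, -19.5, 13.1); L, U strict lower/upper.
T_GS = -(D+L)⁻¹U: row 0 first, T[0,4] = -(-3.9)/(-22.2) = -0.1757; later rows by forward substitution.
  T[0,:] = [+0.0000 -0.1532 -0.0586 +0.1577 -0.1757]
  T[1,:] = [+0.0000 -0.0054 +0.1734 +0.1166 -0.2284]
  T[2,:] = [+0.0000 +0.0360 +0.0281 -0.1096 +0.1660]
  T[3,:] = [+0.0000 +0.0341 -0.0075 -0.0543 +0.2196]
  T[4,:] = [+0.0000 -0.0424 -0.0183 +0.0540 -0.0928]
|λ(T)| sorted: 0.2604, 0.0827, 0.0549, 0.0549, 0.0000.
ρ = 0.2604; 0.2604 < 1, so it converges for any x₀.

yes, ρ = 0.2604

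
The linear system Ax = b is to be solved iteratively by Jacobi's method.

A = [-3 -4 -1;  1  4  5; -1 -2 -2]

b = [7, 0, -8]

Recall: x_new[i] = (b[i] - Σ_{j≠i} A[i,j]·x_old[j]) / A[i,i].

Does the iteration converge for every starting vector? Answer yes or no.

no

Split A = D + L + U, D = diag(-3, 4, -2).
Jacobi T = -D⁻¹(L+U): T[1,2] = -(5)/(4) = -1.2500; T[1,1] = 0.
  T[0,:] = [+0.0000, -1.3333, -0.3333]
  T[1,:] = [-0.2500, +0.0000, -1.2500]
  T[2,:] = [-0.5000, -1.0000, +0.0000]
|λ(T)| sorted: 1.5324, 0.7734, 0.7734.
spectral radius ρ = 1.5324; 1.5324 > 1, so it fails to converge.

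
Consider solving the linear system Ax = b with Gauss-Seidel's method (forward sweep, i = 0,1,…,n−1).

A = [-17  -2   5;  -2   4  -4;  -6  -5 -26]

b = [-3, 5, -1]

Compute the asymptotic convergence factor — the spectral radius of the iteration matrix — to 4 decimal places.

Let D = diag(-17, 4, -26); L, U the strict triangles.
GS T = -(D+L)⁻¹U: row 0 first, T[0,2] = -(5)/(-17) = +0.2941; later rows by forward substitution.
  T[0,:] = [+0.0000 -0.1176 +0.2941]
  T[1,:] = [+0.0000 -0.0588 +1.1471]
  T[2,:] = [+0.0000 +0.0385 -0.2885]
|eigenvalues of T|: 0.4130, 0.0657, 0.0000.
ρ = 0.4130; 0.4130 < 1: convergent.

0.4130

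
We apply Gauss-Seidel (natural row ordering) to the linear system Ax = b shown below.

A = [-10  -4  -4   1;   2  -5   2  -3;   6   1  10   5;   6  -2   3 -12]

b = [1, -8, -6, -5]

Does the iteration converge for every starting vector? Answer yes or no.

yes

Let D = diag(-10, -5, 10, -12); L, U the strict triangles.
T_GS = -(D+L)⁻¹U: row 0 first, T[0,1] = -(-4)/(-10) = -0.4000; later rows by forward substitution.
  T[0,:] = [+0.0000, -0.4000, -0.4000, +0.1000]
  T[1,:] = [+0.0000, -0.1600, +0.2400, -0.5600]
  T[2,:] = [+0.0000, +0.2560, +0.2160, -0.5040]
  T[3,:] = [+0.0000, -0.1093, -0.1860, +0.0173]
eigenvalue magnitudes: 0.6005, 0.3173, 0.2099, 0.0000.
ρ(T) = max|λ| = 0.6005; 0.6005 < 1 ⇒ converges.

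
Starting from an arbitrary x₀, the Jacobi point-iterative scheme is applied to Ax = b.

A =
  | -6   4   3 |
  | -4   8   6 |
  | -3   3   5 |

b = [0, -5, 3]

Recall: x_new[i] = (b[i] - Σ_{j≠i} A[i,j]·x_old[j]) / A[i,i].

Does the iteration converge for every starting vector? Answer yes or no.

no

A = D + L + U where D = diag(-6, 8, 5).
Jacobi: T = -D⁻¹(L+U), T[1,2] = -(6)/(8) = -0.7500; T[1,1] = 0.
  T[0,:] = [+0.0000, +0.6667, +0.5000]
  T[1,:] = [+0.5000, +0.0000, -0.7500]
  T[2,:] = [+0.6000, -0.6000, +0.0000]
|roots of det(T-λI)|: 1.2067, 0.6107, 0.6107.
spectral radius ρ = 1.2067; 1.2067 > 1: divergent.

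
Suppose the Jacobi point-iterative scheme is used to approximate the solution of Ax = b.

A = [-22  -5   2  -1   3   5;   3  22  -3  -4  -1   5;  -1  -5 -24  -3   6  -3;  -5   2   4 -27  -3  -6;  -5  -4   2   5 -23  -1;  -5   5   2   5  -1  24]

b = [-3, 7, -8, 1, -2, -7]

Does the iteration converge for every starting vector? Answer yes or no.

yes

Diagonal D = diag(-22, 22, -24, -27, -23, 24); L, U strict lower/upper.
Jacobi: T = -D⁻¹(L+U), T[3,0] = -(-5)/(-27) = -0.1852; T[3,3] = 0.
  T[0,:] = [+0.0000 -0.2273 +0.0909 -0.0455 +0.1364 +0.2273]
  T[1,:] = [-0.1364 +0.0000 +0.1364 +0.1818 +0.0455 -0.2273]
  T[2,:] = [-0.0417 -0.2083 +0.0000 -0.1250 +0.2500 -0.1250]
  T[3,:] = [-0.1852 +0.0741 +0.1481 +0.0000 -0.1111 -0.2222]
  T[4,:] = [-0.2174 -0.1739 +0.0870 +0.2174 +0.0000 -0.0435]
  T[5,:] = [+0.2083 -0.2083 -0.0833 -0.2083 +0.0417 +0.0000]
moduli |λ_i(T)| = 0.5116, 0.2421, 0.2171, 0.2171, 0.2166, 0.2166.
ρ(T) = max|λ| = 0.5116; 0.5116 < 1: convergent.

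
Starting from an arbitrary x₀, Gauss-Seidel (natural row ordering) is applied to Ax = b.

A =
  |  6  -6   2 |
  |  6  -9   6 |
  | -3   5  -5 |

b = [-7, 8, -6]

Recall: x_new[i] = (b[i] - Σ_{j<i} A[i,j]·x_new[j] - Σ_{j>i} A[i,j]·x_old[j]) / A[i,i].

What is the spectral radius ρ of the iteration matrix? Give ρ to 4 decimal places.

0.8280

Let D = diag(6, -9, -5); L, U the strict triangles.
GS T = -(D+L)⁻¹U: row 0 first, T[0,2] = -(2)/(6) = -0.3333; later rows by forward substitution.
  T[0,:] = [+0.0000  +1.0000  -0.3333]
  T[1,:] = [+0.0000  +0.6667  +0.4444]
  T[2,:] = [+0.0000  +0.0667  +0.6444]
|λ(T)| sorted: 0.8280, 0.4831, 0.0000.
ρ(T) = max|λ| = 0.8280; 0.8280 < 1 ⇒ converges.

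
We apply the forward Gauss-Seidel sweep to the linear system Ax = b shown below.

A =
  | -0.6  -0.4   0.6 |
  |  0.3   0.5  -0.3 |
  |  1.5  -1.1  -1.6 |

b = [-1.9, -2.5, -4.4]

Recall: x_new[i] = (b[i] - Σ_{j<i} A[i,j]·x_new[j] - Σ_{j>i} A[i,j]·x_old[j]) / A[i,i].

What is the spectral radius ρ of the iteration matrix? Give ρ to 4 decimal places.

0.9375

Diagonal D = diag(-0.6, 0.5, -1.6); L, U strict lower/upper.
T_GS = -(D+L)⁻¹U: row 0 first, T[0,1] = -(-0.4)/(-0.6) = -0.6667; later rows by forward substitution.
  T[0,:] = [+0.0000 -0.6667 +1.0000]
  T[1,:] = [+0.0000 +0.4000 +0.0000]
  T[2,:] = [+0.0000 -0.9000 +0.9375]
moduli |λ_i(T)| = 0.9375, 0.4000, 0.0000.
ρ(T) = max|λ| = 0.9375; 0.9375 < 1: convergent.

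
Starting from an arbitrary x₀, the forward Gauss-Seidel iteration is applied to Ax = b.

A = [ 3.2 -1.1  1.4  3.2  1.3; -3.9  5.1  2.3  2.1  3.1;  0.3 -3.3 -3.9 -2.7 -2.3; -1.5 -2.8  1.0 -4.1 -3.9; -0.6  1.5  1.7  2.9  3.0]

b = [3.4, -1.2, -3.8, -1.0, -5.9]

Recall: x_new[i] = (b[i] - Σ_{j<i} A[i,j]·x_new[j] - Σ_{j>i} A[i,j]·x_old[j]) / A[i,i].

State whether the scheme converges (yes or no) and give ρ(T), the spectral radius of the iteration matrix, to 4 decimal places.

Write A = D+L+U with D = diag(3.2, 5.1, -3.9, -4.1, 3).
T_GS = -(D+L)⁻¹U: row 0 first, T[0,1] = -(-1.1)/(3.2) = +0.3437; later rows by forward substitution.
  T[0,:] = [+0.0000 +0.3437 -0.4375 -1.0000 -0.4062]
  T[1,:] = [+0.0000 +0.2629 -0.7855 -1.1765 -0.9185]
  T[2,:] = [+0.0000 -0.1960 +0.6310 +0.2262 +0.1562]
  T[3,:] = [+0.0000 -0.3531 +0.8504 +1.2245 -0.1372]
  T[4,:] = [+0.0000 +0.3897 -0.8744 -0.9236 +0.4221]
eigenvalue magnitudes: 1.5723, 0.6147, 0.2773, 0.0762, 0.0000.
ρ = 1.5723; 1.5723 > 1 ⇒ diverges.

no, ρ = 1.5723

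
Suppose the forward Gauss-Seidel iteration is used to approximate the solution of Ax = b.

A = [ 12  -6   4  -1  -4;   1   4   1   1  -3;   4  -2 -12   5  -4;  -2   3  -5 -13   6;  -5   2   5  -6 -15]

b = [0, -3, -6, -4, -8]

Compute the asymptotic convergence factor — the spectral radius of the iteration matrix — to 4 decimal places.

0.7098

Write A = D+L+U with D = diag(12, 4, -12, -13, -15).
T_GS = -(D+L)⁻¹U: row 0 first, T[0,1] = -(-6)/(12) = +0.5000; later rows by forward substitution.
  T[0,:] = [+0.0000  +0.5000  -0.3333  +0.0833  +0.3333]
  T[1,:] = [+0.0000  -0.1250  -0.1667  -0.2708  +0.6667]
  T[2,:] = [+0.0000  +0.1875  -0.0833  +0.4896  -0.3333]
  T[3,:] = [+0.0000  -0.1779  +0.0449  -0.2636  +0.6923]
  T[4,:] = [+0.0000  -0.0497  +0.0432  +0.2048  -0.4103]
eigenvalue magnitudes: 0.7098, 0.2538, 0.2538, 0.1753, 0.0000.
spectral radius ρ = 0.7098; 0.7098 < 1 ⇒ converges.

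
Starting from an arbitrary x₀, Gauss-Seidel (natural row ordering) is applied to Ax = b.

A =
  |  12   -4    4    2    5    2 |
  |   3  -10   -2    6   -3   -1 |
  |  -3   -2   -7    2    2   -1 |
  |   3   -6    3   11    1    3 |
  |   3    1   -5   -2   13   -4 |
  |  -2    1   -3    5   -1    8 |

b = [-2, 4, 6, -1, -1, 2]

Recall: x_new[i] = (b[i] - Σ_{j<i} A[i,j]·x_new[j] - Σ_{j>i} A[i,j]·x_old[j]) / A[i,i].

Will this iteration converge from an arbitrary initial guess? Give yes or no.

Write A = D+L+U with D = diag(12, -10, -7, 11, 13, 8).
T_GS = -(D+L)⁻¹U: row 0 first, T[0,3] = -(2)/(12) = -0.1667; later rows by forward substitution.
  T[0,:] = [+0.0000 +0.3333 -0.3333 -0.1667 -0.4167 -0.1667]
  T[1,:] = [+0.0000 +0.1000 -0.3000 +0.5500 -0.4250 -0.1500]
  T[2,:] = [+0.0000 -0.1714 +0.2286 +0.2000 +0.5857 -0.0286]
  T[3,:] = [+0.0000 +0.0104 -0.1351 +0.2909 -0.3688 -0.3013]
  T[4,:] = [+0.0000 -0.1490 +0.1671 +0.1178 +0.2974 +0.3003]
  T[5,:] = [+0.0000 -0.0186 +0.1452 -0.2025 +0.4363 +0.1922]
moduli |λ_i(T)| = 0.9294, 0.2182, 0.1368, 0.1341, 0.0358, 0.0000.
ρ = 0.9294; 0.9294 < 1: convergent.

yes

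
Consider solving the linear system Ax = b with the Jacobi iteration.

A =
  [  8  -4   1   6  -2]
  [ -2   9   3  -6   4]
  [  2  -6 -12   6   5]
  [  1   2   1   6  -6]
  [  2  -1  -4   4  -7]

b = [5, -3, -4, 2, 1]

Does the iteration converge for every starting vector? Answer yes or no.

no

Write A = D+L+U with D = diag(8, 9, -12, 6, -7).
Jacobi: T = -D⁻¹(L+U), T[1,2] = -(3)/(9) = -0.3333; T[1,1] = 0.
  T[0,:] = [+0.0000, +0.5000, -0.1250, -0.7500, +0.2500]
  T[1,:] = [+0.2222, +0.0000, -0.3333, +0.6667, -0.4444]
  T[2,:] = [+0.1667, -0.5000, +0.0000, +0.5000, +0.4167]
  T[3,:] = [-0.1667, -0.3333, -0.1667, +0.0000, +1.0000]
  T[4,:] = [+0.2857, -0.1429, -0.5714, +0.5714, +0.0000]
|λ(T)| sorted: 1.1387, 0.6484, 0.6484, 0.2001, 0.2001.
spectral radius ρ = 1.1387; 1.1387 > 1 ⇒ diverges.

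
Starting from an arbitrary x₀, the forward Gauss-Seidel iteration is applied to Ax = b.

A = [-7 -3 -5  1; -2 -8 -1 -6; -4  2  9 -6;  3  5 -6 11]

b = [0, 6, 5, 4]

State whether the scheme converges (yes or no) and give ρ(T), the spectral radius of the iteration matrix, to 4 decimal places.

Let D = diag(-7, -8, 9, 11); L, U the strict triangles.
T_GS = -(D+L)⁻¹U: row 0 first, T[0,1] = -(-3)/(-7) = -0.4286; later rows by forward substitution.
  T[0,:] = [+0.0000, -0.4286, -0.7143, +0.1429]
  T[1,:] = [+0.0000, +0.1071, +0.0536, -0.7857]
  T[2,:] = [+0.0000, -0.2143, -0.3294, +0.9048]
  T[3,:] = [+0.0000, -0.0487, -0.0092, +0.8117]
moduli |λ_i(T)| = 0.8511, 0.2998, 0.0382, 0.0000.
spectral radius ρ = 0.8511; 0.8511 < 1, so it converges for any x₀.

yes, ρ = 0.8511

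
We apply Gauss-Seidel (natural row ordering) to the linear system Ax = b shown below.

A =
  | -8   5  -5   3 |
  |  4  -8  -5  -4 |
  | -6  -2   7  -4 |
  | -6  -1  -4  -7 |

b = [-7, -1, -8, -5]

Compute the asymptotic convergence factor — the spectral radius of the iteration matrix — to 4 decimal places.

1.4801

Let D = diag(-8, -8, 7, -7); L, U the strict triangles.
Gauss-Seidel: T = -(D+L)⁻¹U, row 0 first, T[0,1] = -(5)/(-8) = +0.6250; later rows by forward substitution.
  T[0,:] = [+0.0000 +0.6250 -0.6250 +0.3750]
  T[1,:] = [+0.0000 +0.3125 -0.9375 -0.3125]
  T[2,:] = [+0.0000 +0.6250 -0.8036 +0.8036]
  T[3,:] = [+0.0000 -0.9375 +1.1288 -0.7360]
|roots of det(T-λI)|: 1.4801, 0.5077, 0.2546, 0.0000.
ρ(T) = max|λ| = 1.4801; 1.4801 > 1, so it fails to converge.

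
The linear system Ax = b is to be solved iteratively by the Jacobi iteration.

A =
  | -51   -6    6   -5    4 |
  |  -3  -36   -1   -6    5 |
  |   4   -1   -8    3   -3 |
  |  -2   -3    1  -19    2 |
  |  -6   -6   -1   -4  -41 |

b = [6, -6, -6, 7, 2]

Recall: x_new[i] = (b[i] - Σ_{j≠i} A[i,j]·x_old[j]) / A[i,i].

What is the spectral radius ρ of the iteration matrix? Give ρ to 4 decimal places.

0.3355

Let D = diag(-51, -36, -8, -19, -41); L, U the strict triangles.
Jacobi: T = -D⁻¹(L+U), T[3,2] = -(1)/(-19) = +0.0526; T[3,3] = 0.
  T[0,:] = [+0.0000, -0.1176, +0.1176, -0.0980, +0.0784]
  T[1,:] = [-0.0833, +0.0000, -0.0278, -0.1667, +0.1389]
  T[2,:] = [+0.5000, -0.1250, +0.0000, +0.3750, -0.3750]
  T[3,:] = [-0.1053, -0.1579, +0.0526, +0.0000, +0.1053]
  T[4,:] = [-0.1463, -0.1463, -0.0244, -0.0976, +0.0000]
|eigenvalues of T|: 0.3355, 0.2296, 0.1583, 0.1583, 0.1346.
spectral radius ρ = 0.3355; 0.3355 < 1, so it converges for any x₀.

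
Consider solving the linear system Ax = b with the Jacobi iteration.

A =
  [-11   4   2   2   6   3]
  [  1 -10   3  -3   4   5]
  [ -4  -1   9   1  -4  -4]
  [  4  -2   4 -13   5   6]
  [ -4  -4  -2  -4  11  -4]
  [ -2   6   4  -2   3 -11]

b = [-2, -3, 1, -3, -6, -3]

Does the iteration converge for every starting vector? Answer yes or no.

Let D = diag(-11, -10, 9, -13, 11, -11); L, U the strict triangles.
Jacobi: T = -D⁻¹(L+U), T[0,3] = -(2)/(-11) = +0.1818; T[0,0] = 0.
  T[0,:] = [+0.0000, +0.3636, +0.1818, +0.1818, +0.5455, +0.2727]
  T[1,:] = [+0.1000, +0.0000, +0.3000, -0.3000, +0.4000, +0.5000]
  T[2,:] = [+0.4444, +0.1111, +0.0000, -0.1111, +0.4444, +0.4444]
  T[3,:] = [+0.3077, -0.1538, +0.3077, +0.0000, +0.3846, +0.4615]
  T[4,:] = [+0.3636, +0.3636, +0.1818, +0.3636, +0.0000, +0.3636]
  T[5,:] = [-0.1818, +0.5455, +0.3636, -0.1818, +0.2727, +0.0000]
eigenvalue magnitudes: 1.2233, 0.6725, 0.5226, 0.3610, 0.2626, 0.2626.
ρ(T) = max|λ| = 1.2233; 1.2233 > 1, so it fails to converge.

no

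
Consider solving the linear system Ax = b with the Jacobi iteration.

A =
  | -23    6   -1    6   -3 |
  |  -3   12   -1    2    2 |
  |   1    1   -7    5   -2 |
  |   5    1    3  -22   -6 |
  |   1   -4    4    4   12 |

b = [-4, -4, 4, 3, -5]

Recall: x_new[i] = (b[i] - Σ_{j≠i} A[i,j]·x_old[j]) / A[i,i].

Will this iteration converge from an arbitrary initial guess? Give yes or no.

yes

A = D + L + U where D = diag(-23, 12, -7, -22, 12).
Jacobi: T = -D⁻¹(L+U), T[1,2] = -(-1)/(12) = +0.0833; T[1,1] = 0.
  T[0,:] = [+0.0000  +0.2609  -0.0435  +0.2609  -0.1304]
  T[1,:] = [+0.2500  +0.0000  +0.0833  -0.1667  -0.1667]
  T[2,:] = [+0.1429  +0.1429  +0.0000  +0.7143  -0.2857]
  T[3,:] = [+0.2273  +0.0455  +0.1364  +0.0000  -0.2727]
  T[4,:] = [-0.0833  +0.3333  -0.3333  -0.3333  +0.0000]
|λ(T)| sorted: 0.7061, 0.3664, 0.3664, 0.1135, 0.0939.
ρ(T) = max|λ| = 0.7061; 0.7061 < 1: convergent.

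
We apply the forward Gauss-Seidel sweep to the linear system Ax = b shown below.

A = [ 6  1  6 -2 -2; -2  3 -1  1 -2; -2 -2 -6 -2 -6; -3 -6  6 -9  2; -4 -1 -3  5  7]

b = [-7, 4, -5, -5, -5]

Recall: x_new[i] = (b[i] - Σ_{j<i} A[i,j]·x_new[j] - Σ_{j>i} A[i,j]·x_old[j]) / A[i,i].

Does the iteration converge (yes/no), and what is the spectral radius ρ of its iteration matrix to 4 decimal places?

no, ρ = 1.2353

Split A = D + L + U, D = diag(6, 3, -6, -9, 7).
Gauss-Seidel: T = -(D+L)⁻¹U, row 0 first, T[0,2] = -(6)/(6) = -1.0000; later rows by forward substitution.
  T[0,:] = [+0.0000, -0.1667, -1.0000, +0.3333, +0.3333]
  T[1,:] = [+0.0000, -0.1111, -0.3333, -0.1111, +0.8889]
  T[2,:] = [+0.0000, +0.0926, +0.4444, -0.4074, -1.4074]
  T[3,:] = [+0.0000, +0.1914, +0.8519, -0.3086, -1.4198]
  T[4,:] = [+0.0000, -0.2081, -1.0370, +0.2205, +0.7284]
|eigenvalues of T|: 1.2353, 0.6437, 0.1405, 0.0211, 0.0000.
ρ = 1.2353; 1.2353 > 1 ⇒ diverges.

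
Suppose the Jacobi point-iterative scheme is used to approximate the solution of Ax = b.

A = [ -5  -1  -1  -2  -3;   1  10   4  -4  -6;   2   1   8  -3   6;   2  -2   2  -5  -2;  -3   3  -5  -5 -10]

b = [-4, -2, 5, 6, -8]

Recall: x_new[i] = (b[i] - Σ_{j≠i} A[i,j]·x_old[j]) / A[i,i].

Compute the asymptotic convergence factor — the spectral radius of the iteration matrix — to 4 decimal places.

1.1545

A = D + L + U where D = diag(-5, 10, 8, -5, -10).
Jacobi T = -D⁻¹(L+U): T[2,4] = -(6)/(8) = -0.7500; T[2,2] = 0.
  T[0,:] = [+0.0000 -0.2000 -0.2000 -0.4000 -0.6000]
  T[1,:] = [-0.1000 +0.0000 -0.4000 +0.4000 +0.6000]
  T[2,:] = [-0.2500 -0.1250 +0.0000 +0.3750 -0.7500]
  T[3,:] = [+0.4000 -0.4000 +0.4000 +0.0000 -0.4000]
  T[4,:] = [-0.3000 +0.3000 -0.5000 -0.5000 +0.0000]
|λ(T)| sorted: 1.1545, 0.7256, 0.3336, 0.3336, 0.0708.
spectral radius ρ = 1.1545; 1.1545 > 1 ⇒ diverges.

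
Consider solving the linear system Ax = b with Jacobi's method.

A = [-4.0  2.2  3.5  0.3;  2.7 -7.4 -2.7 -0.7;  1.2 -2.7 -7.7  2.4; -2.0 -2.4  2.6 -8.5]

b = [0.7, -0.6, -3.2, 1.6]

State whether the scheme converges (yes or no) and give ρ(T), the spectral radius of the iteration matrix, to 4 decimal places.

Write A = D+L+U with D = diag(-4, -7.4, -7.7, -8.5).
Jacobi T = -D⁻¹(L+U): T[3,2] = -(2.6)/(-8.5) = +0.3059; T[3,3] = 0.
  T[0,:] = [+0.0000, +0.5500, +0.8750, +0.0750]
  T[1,:] = [+0.3649, +0.0000, -0.3649, -0.0946]
  T[2,:] = [+0.1558, -0.3506, +0.0000, +0.3117]
  T[3,:] = [-0.2353, -0.2824, +0.3059, +0.0000]
|λ(T)| sorted: 0.8326, 0.5509, 0.5509, 0.1778.
spectral radius ρ = 0.8326; 0.8326 < 1: convergent.

yes, ρ = 0.8326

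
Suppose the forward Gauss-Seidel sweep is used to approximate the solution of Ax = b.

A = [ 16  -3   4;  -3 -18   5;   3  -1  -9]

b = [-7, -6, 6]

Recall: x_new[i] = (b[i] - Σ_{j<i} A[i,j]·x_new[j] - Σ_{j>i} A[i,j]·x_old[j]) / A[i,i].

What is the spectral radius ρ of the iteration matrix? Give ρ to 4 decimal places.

Diagonal D = diag(16, -18, -9); L, U strict lower/upper.
T_GS = -(D+L)⁻¹U: row 0 first, T[0,2] = -(4)/(16) = -0.2500; later rows by forward substitution.
  T[0,:] = [+0.0000 +0.1875 -0.2500]
  T[1,:] = [+0.0000 -0.0312 +0.3194]
  T[2,:] = [+0.0000 +0.0660 -0.1188]
eigenvalue magnitudes: 0.2267, 0.0766, 0.0000.
ρ(T) = max|λ| = 0.2267; 0.2267 < 1 ⇒ converges.

0.2267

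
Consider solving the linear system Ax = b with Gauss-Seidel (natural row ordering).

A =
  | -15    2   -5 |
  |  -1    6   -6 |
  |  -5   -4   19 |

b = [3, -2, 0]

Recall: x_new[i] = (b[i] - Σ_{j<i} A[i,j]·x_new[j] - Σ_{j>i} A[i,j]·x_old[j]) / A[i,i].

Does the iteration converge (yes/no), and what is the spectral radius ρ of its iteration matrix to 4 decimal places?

Diagonal D = diag(-15, 6, 19); L, U strict lower/upper.
GS T = -(D+L)⁻¹U: row 0 first, T[0,1] = -(2)/(-15) = +0.1333; later rows by forward substitution.
  T[0,:] = [+0.0000, +0.1333, -0.3333]
  T[1,:] = [+0.0000, +0.0222, +0.9444]
  T[2,:] = [+0.0000, +0.0398, +0.1111]
moduli |λ_i(T)| = 0.2655, 0.1322, 0.0000.
ρ(T) = max|λ| = 0.2655; 0.2655 < 1, so it converges for any x₀.

yes, ρ = 0.2655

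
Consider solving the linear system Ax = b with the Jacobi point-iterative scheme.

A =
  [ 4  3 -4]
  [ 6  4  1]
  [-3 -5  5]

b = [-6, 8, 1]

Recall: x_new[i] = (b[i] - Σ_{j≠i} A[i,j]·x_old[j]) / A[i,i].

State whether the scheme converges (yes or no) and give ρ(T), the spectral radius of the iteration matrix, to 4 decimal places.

no, ρ = 1.5412

A = D + L + U where D = diag(4, 4, 5).
Jacobi: T = -D⁻¹(L+U), T[0,1] = -(3)/(4) = -0.7500; T[0,0] = 0.
  T[0,:] = [+0.0000 -0.7500 +1.0000]
  T[1,:] = [-1.5000 +0.0000 -0.2500]
  T[2,:] = [+0.6000 +1.0000 +0.0000]
eigenvalue magnitudes: 1.5412, 0.9488, 0.9488.
spectral radius ρ = 1.5412; 1.5412 > 1, so it fails to converge.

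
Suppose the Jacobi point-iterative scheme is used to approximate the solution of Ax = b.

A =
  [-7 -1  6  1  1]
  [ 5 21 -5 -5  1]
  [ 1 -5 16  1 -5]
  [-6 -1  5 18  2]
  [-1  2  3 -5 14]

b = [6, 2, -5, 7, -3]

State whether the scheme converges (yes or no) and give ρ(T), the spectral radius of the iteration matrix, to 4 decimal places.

yes, ρ = 0.6525

Write A = D+L+U with D = diag(-7, 21, 16, 18, 14).
T_J = -D⁻¹(L+U): T[2,4] = -(-5)/(16) = +0.3125; T[2,2] = 0.
  T[0,:] = [+0.0000 -0.1429 +0.8571 +0.1429 +0.1429]
  T[1,:] = [-0.2381 +0.0000 +0.2381 +0.2381 -0.0476]
  T[2,:] = [-0.0625 +0.3125 +0.0000 -0.0625 +0.3125]
  T[3,:] = [+0.3333 +0.0556 -0.2778 +0.0000 -0.1111]
  T[4,:] = [+0.0714 -0.1429 -0.2143 +0.3571 +0.0000]
eigenvalue magnitudes: 0.6525, 0.5051, 0.5051, 0.3539, 0.1764.
ρ = 0.6525; 0.6525 < 1: convergent.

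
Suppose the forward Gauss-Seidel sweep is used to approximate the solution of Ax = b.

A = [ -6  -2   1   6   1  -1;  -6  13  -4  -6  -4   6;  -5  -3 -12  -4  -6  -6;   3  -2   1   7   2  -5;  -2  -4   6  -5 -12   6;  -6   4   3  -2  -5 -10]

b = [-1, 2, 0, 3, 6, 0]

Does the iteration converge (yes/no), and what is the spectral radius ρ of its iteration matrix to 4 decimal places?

no, ρ = 1.1643

Diagonal D = diag(-6, 13, -12, 7, -12, -10); L, U strict lower/upper.
Gauss-Seidel: T = -(D+L)⁻¹U, row 0 first, T[0,5] = -(-1)/(-6) = -0.1667; later rows by forward substitution.
  T[0,:] = [+0.0000 -0.3333 +0.1667 +1.0000 +0.1667 -0.1667]
  T[1,:] = [+0.0000 -0.1538 +0.3846 +0.9231 +0.3846 -0.5385]
  T[2,:] = [+0.0000 +0.1774 -0.1656 -0.9808 -0.6656 -0.2959]
  T[3,:] = [+0.0000 +0.0736 +0.0621 -0.0247 -0.1522 +0.6741]
  T[4,:] = [+0.0000 +0.1649 -0.2647 -0.9544 -0.4254 +0.2784]
  T[5,:] = [+0.0000 +0.0945 +0.1241 -0.0428 +0.0973 -0.4782]
|roots of det(T-λI)|: 1.1643, 0.3695, 0.3695, 0.2360, 0.0781, 0.0000.
spectral radius ρ = 1.1643; 1.1643 > 1: divergent.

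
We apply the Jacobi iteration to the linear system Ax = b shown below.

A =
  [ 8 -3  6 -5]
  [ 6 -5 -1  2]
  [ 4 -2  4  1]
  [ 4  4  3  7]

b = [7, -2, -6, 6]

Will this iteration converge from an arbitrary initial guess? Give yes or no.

Write A = D+L+U with D = diag(8, -5, 4, 7).
Jacobi T = -D⁻¹(L+U): T[3,1] = -(4)/(7) = -0.5714; T[3,3] = 0.
  T[0,:] = [+0.0000  +0.3750  -0.7500  +0.6250]
  T[1,:] = [+1.2000  +0.0000  -0.2000  +0.4000]
  T[2,:] = [-1.0000  +0.5000  +0.0000  -0.2500]
  T[3,:] = [-0.5714  -0.5714  -0.4286  +0.0000]
|roots of det(T-λI)|: 1.1247, 0.9090, 0.9090, 0.1441.
ρ = 1.1247; 1.1247 > 1, so it fails to converge.

no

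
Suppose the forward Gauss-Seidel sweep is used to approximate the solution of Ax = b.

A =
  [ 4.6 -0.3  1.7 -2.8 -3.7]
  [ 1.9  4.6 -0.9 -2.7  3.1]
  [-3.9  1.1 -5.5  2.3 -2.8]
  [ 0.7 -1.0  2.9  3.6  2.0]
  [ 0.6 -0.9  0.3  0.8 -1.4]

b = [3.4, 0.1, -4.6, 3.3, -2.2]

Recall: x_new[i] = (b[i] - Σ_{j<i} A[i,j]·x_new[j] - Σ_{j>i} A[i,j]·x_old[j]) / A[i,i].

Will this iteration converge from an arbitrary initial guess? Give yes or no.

A = D + L + U where D = diag(4.6, 4.6, -5.5, 3.6, -1.4).
GS T = -(D+L)⁻¹U: row 0 first, T[0,3] = -(-2.8)/(4.6) = +0.6087; later rows by forward substitution.
  T[0,:] = [+0.0000  +0.0652  -0.3696  +0.6087  +0.8043]
  T[1,:] = [+0.0000  -0.0269  +0.3483  +0.3355  -1.0061]
  T[2,:] = [+0.0000  -0.0516  +0.3317  +0.0537  -1.2807]
  T[3,:] = [+0.0000  +0.0214  -0.0986  -0.0684  +0.0402]
  T[4,:] = [+0.0000  +0.0464  -0.3676  +0.0176  +0.7401]
|eigenvalues of T|: 1.2005, 0.1417, 0.1417, 0.0527, 0.0000.
spectral radius ρ = 1.2005; 1.2005 > 1, so it fails to converge.

no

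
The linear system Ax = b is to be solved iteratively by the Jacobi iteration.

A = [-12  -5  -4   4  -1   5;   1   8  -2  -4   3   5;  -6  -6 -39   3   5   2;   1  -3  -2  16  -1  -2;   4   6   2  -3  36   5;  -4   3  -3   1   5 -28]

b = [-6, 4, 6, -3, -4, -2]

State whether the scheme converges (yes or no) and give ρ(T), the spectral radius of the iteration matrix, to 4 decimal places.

Let D = diag(-12, 8, -39, 16, 36, -28); L, U the strict triangles.
T_J = -D⁻¹(L+U): T[2,5] = -(2)/(-39) = +0.0513; T[2,2] = 0.
  T[0,:] = [+0.0000  -0.4167  -0.3333  +0.3333  -0.0833  +0.4167]
  T[1,:] = [-0.1250  +0.0000  +0.2500  +0.5000  -0.3750  -0.6250]
  T[2,:] = [-0.1538  -0.1538  +0.0000  +0.0769  +0.1282  +0.0513]
  T[3,:] = [-0.0625  +0.1875  +0.1250  +0.0000  +0.0625  +0.1250]
  T[4,:] = [-0.1111  -0.1667  -0.0556  +0.0833  +0.0000  -0.1389]
  T[5,:] = [-0.1429  +0.1071  -0.1071  +0.0357  +0.1786  +0.0000]
eigenvalue magnitudes: 0.5504, 0.3763, 0.3763, 0.2951, 0.2951, 0.0428.
spectral radius ρ = 0.5504; 0.5504 < 1: convergent.

yes, ρ = 0.5504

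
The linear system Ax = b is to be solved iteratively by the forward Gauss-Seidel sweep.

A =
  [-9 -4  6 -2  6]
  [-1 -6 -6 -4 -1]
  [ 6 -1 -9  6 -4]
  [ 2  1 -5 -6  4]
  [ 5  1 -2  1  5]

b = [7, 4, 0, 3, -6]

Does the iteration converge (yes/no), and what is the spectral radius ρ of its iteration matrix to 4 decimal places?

Split A = D + L + U, D = diag(-9, -6, -9, -6, 5).
T_GS = -(D+L)⁻¹U: row 0 first, T[0,1] = -(-4)/(-9) = -0.4444; later rows by forward substitution.
  T[0,:] = [+0.0000  -0.4444  +0.6667  -0.2222  +0.6667]
  T[1,:] = [+0.0000  +0.0741  -1.1111  -0.6296  -0.2778]
  T[2,:] = [+0.0000  -0.3045  +0.5679  +0.5885  +0.0309]
  T[3,:] = [+0.0000  +0.1180  -0.4362  -0.6694  +0.8169]
  T[4,:] = [+0.0000  +0.2842  -0.1300  +0.7174  -0.7621]
moduli |λ_i(T)| = 1.4489, 0.6395, 0.6395, 0.3334, 0.0000.
spectral radius ρ = 1.4489; 1.4489 > 1, so it fails to converge.

no, ρ = 1.4489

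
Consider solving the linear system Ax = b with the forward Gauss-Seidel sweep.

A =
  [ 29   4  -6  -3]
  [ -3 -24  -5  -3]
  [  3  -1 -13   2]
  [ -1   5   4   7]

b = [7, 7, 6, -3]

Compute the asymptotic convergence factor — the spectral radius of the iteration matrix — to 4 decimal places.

0.2504

Diagonal D = diag(29, -24, -13, 7); L, U strict lower/upper.
T_GS = -(D+L)⁻¹U: row 0 first, T[0,1] = -(4)/(29) = -0.1379; later rows by forward substitution.
  T[0,:] = [+0.0000, -0.1379, +0.2069, +0.1034]
  T[1,:] = [+0.0000, +0.0172, -0.2342, -0.1379]
  T[2,:] = [+0.0000, -0.0332, +0.0658, +0.1883]
  T[3,:] = [+0.0000, -0.0131, +0.1593, +0.0057]
|λ(T)| sorted: 0.2504, 0.1442, 0.0175, 0.0000.
ρ(T) = max|λ| = 0.2504; 0.2504 < 1 ⇒ converges.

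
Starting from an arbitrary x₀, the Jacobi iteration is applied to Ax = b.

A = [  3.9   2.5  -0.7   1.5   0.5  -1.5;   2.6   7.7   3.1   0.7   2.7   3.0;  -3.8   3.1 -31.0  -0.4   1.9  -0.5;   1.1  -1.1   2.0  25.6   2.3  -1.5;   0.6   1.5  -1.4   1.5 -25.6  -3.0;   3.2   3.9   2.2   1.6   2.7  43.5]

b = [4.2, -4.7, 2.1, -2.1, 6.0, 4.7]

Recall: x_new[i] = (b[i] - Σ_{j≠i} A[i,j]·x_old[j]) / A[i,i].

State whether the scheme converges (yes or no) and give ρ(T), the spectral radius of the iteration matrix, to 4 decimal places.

Split A = D + L + U, D = diag(3.9, 7.7, -31, 25.6, -25.6, 43.5).
T_J = -D⁻¹(L+U): T[0,5] = -(-1.5)/(3.9) = +0.3846; T[0,0] = 0.
  T[0,:] = [+0.0000  -0.6410  +0.1795  -0.3846  -0.1282  +0.3846]
  T[1,:] = [-0.3377  +0.0000  -0.4026  -0.0909  -0.3506  -0.3896]
  T[2,:] = [-0.1226  +0.1000  +0.0000  -0.0129  +0.0613  -0.0161]
  T[3,:] = [-0.0430  +0.0430  -0.0781  +0.0000  -0.0898  +0.0586]
  T[4,:] = [+0.0234  +0.0586  -0.0547  +0.0586  +0.0000  -0.1172]
  T[5,:] = [-0.0736  -0.0897  -0.0506  -0.0368  -0.0621  +0.0000]
|roots of det(T-λI)|: 0.4688, 0.2363, 0.2363, 0.0698, 0.0628, 0.0400.
spectral radius ρ = 0.4688; 0.4688 < 1: convergent.

yes, ρ = 0.4688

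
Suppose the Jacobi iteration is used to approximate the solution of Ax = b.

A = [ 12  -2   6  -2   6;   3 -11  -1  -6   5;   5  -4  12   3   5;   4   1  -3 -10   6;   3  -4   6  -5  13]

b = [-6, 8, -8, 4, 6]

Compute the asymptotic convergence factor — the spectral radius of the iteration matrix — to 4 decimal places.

Let D = diag(12, -11, 12, -10, 13); L, U the strict triangles.
Jacobi T = -D⁻¹(L+U): T[0,1] = -(-2)/(12) = +0.1667; T[0,0] = 0.
  T[0,:] = [+0.0000 +0.1667 -0.5000 +0.1667 -0.5000]
  T[1,:] = [+0.2727 +0.0000 -0.0909 -0.5455 +0.4545]
  T[2,:] = [-0.4167 +0.3333 +0.0000 -0.2500 -0.4167]
  T[3,:] = [+0.4000 +0.1000 -0.3000 +0.0000 +0.6000]
  T[4,:] = [-0.2308 +0.3077 -0.4615 +0.3846 +0.0000]
eigenvalue magnitudes: 1.1344, 0.8332, 0.3736, 0.2722, 0.2722.
ρ(T) = max|λ| = 1.1344; 1.1344 > 1 ⇒ diverges.

1.1344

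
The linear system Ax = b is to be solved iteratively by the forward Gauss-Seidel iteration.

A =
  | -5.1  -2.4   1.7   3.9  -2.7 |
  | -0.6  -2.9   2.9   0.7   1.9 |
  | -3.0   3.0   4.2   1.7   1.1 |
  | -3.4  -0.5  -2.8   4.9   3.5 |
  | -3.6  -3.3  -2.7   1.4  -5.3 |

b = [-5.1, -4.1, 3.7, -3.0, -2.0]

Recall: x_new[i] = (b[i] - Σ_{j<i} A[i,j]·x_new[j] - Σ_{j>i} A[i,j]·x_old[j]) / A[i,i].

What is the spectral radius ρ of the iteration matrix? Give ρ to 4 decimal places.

A = D + L + U where D = diag(-5.1, -2.9, 4.2, 4.9, -5.3).
T_GS = -(D+L)⁻¹U: row 0 first, T[0,3] = -(3.9)/(-5.1) = +0.7647; later rows by forward substitution.
  T[0,:] = [+0.0000, -0.4706, +0.3333, +0.7647, -0.5294]
  T[1,:] = [+0.0000, +0.0974, +0.9310, +0.0832, +0.7647]
  T[2,:] = [+0.0000, -0.4057, -0.4269, +0.0821, -1.1863]
  T[3,:] = [+0.0000, -0.5484, +0.0823, +0.5860, -1.6815]
  T[4,:] = [+0.0000, +0.3208, -0.5669, -0.4582, +0.0436]
eigenvalue magnitudes: 1.3974, 1.1162, 0.2434, 0.2434, 0.0000.
spectral radius ρ = 1.3974; 1.3974 > 1 ⇒ diverges.

1.3974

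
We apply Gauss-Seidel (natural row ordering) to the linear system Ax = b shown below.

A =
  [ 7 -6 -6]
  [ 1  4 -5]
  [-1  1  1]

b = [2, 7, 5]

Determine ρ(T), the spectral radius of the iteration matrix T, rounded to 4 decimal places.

Let D = diag(7, 4, 1); L, U the strict triangles.
GS T = -(D+L)⁻¹U: row 0 first, T[0,2] = -(-6)/(7) = +0.8571; later rows by forward substitution.
  T[0,:] = [+0.0000 +0.8571 +0.8571]
  T[1,:] = [+0.0000 -0.2143 +1.0357]
  T[2,:] = [+0.0000 +1.0714 -0.1786]
|λ(T)| sorted: 1.2500, 0.8571, 0.0000.
ρ(T) = max|λ| = 1.2500; 1.2500 > 1 ⇒ diverges.

1.2500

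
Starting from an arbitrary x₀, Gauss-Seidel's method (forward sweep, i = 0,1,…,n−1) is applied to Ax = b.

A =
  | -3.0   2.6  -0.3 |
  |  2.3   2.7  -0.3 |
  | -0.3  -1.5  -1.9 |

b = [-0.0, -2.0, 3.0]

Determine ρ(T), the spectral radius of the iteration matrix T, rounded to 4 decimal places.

Diagonal D = diag(-3, 2.7, -1.9); L, U strict lower/upper.
T_GS = -(D+L)⁻¹U: row 0 first, T[0,2] = -(-0.3)/(-3) = -0.1000; later rows by forward substitution.
  T[0,:] = [+0.0000 +0.8667 -0.1000]
  T[1,:] = [+0.0000 -0.7383 +0.1963]
  T[2,:] = [+0.0000 +0.4460 -0.1392]
moduli |λ_i(T)| = 0.8598, 0.0177, 0.0000.
ρ = 0.8598; 0.8598 < 1: convergent.

0.8598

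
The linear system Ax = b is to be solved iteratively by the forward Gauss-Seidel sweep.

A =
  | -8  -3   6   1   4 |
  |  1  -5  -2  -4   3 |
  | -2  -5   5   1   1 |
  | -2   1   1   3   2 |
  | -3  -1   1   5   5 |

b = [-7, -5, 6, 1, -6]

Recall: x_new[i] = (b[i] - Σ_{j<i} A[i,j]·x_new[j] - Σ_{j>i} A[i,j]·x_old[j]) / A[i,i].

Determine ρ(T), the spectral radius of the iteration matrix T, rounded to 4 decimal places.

1.2463

Diagonal D = diag(-8, -5, 5, 3, 5); L, U strict lower/upper.
GS T = -(D+L)⁻¹U: row 0 first, T[0,2] = -(6)/(-8) = +0.7500; later rows by forward substitution.
  T[0,:] = [+0.0000 -0.3750 +0.7500 +0.1250 +0.5000]
  T[1,:] = [+0.0000 -0.0750 -0.2500 -0.7750 +0.7000]
  T[2,:] = [+0.0000 -0.2250 +0.0500 -0.9250 +0.7000]
  T[3,:] = [+0.0000 -0.1500 +0.5667 +0.6500 -0.8000]
  T[4,:] = [+0.0000 -0.0450 -0.1767 -0.5450 +1.1000]
|λ(T)| sorted: 1.2463, 0.4144, 0.4144, 0.0561, 0.0000.
spectral radius ρ = 1.2463; 1.2463 > 1, so it fails to converge.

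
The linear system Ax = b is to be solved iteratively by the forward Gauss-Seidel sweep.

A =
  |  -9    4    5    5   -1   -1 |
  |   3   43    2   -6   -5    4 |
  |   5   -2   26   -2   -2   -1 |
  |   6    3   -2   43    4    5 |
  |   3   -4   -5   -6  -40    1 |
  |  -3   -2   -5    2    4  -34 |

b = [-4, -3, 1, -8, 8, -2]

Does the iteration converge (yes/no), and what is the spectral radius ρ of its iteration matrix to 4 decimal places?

yes, ρ = 0.2400

A = D + L + U where D = diag(-9, 43, 26, 43, -40, -34).
T_GS = -(D+L)⁻¹U: row 0 first, T[0,1] = -(4)/(-9) = +0.4444; later rows by forward substitution.
  T[0,:] = [+0.0000, +0.4444, +0.5556, +0.5556, -0.1111, -0.1111]
  T[1,:] = [+0.0000, -0.0310, -0.0853, +0.1008, +0.1240, -0.0853]
  T[2,:] = [+0.0000, -0.0879, -0.1134, -0.0222, +0.1078, +0.0533]
  T[3,:] = [+0.0000, -0.0639, -0.0768, -0.0856, -0.0812, -0.0923]
  T[4,:] = [+0.0000, +0.0570, +0.0759, +0.0472, -0.0220, +0.0324]
  T[5,:] = [+0.0000, -0.0215, -0.0229, -0.0512, -0.0207, +0.0054]
|roots of det(T-λI)|: 0.2400, 0.0463, 0.0463, 0.0417, 0.0152, 0.0000.
ρ = 0.2400; 0.2400 < 1, so it converges for any x₀.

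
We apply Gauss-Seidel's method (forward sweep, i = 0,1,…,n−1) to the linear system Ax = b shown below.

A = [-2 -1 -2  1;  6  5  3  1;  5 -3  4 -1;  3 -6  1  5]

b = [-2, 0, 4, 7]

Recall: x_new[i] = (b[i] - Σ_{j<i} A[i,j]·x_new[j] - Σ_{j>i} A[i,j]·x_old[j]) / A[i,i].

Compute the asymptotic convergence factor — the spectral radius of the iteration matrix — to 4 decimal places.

Let D = diag(-2, 5, 4, 5); L, U the strict triangles.
GS T = -(D+L)⁻¹U: row 0 first, T[0,1] = -(-1)/(-2) = -0.5000; later rows by forward substitution.
  T[0,:] = [+0.0000, -0.5000, -1.0000, +0.5000]
  T[1,:] = [+0.0000, +0.6000, +0.6000, -0.8000]
  T[2,:] = [+0.0000, +1.0750, +1.7000, -0.9750]
  T[3,:] = [+0.0000, +0.8050, +0.9800, -1.0650]
eigenvalue magnitudes: 1.5268, 0.3712, 0.0794, 0.0000.
spectral radius ρ = 1.5268; 1.5268 > 1 ⇒ diverges.

1.5268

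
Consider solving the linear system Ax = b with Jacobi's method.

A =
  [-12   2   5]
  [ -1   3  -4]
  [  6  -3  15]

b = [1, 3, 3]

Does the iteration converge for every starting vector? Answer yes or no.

Let D = diag(-12, 3, 15); L, U the strict triangles.
Jacobi T = -D⁻¹(L+U): T[0,1] = -(2)/(-12) = +0.1667; T[0,0] = 0.
  T[0,:] = [+0.0000, +0.1667, +0.4167]
  T[1,:] = [+0.3333, +0.0000, +1.3333]
  T[2,:] = [-0.4000, +0.2000, +0.0000]
eigenvalue magnitudes: 0.5221, 0.3421, 0.3421.
ρ(T) = max|λ| = 0.5221; 0.5221 < 1 ⇒ converges.

yes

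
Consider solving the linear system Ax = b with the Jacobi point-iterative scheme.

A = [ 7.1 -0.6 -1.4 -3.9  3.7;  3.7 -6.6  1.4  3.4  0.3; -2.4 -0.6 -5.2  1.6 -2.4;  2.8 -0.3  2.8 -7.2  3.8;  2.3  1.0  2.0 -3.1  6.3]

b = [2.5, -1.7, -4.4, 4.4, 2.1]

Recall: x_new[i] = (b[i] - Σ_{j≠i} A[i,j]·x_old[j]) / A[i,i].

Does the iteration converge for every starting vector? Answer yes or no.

Write A = D+L+U with D = diag(7.1, -6.6, -5.2, -7.2, 6.3).
Jacobi T = -D⁻¹(L+U): T[0,1] = -(-0.6)/(7.1) = +0.0845; T[0,0] = 0.
  T[0,:] = [+0.0000 +0.0845 +0.1972 +0.5493 -0.5211]
  T[1,:] = [+0.5606 +0.0000 +0.2121 +0.5152 +0.0455]
  T[2,:] = [-0.4615 -0.1154 +0.0000 +0.3077 -0.4615]
  T[3,:] = [+0.3889 -0.0417 +0.3889 +0.0000 +0.5278]
  T[4,:] = [-0.3651 -0.1587 -0.3175 +0.4921 +0.0000]
eigenvalue magnitudes: 1.1396, 0.4922, 0.4922, 0.4902, 0.1229.
ρ(T) = max|λ| = 1.1396; 1.1396 > 1: divergent.

no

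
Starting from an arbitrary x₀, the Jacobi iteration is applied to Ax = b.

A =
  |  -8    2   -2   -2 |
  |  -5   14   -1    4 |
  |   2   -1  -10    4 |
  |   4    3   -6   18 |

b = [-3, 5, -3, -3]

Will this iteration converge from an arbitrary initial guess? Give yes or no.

Let D = diag(-8, 14, -10, 18); L, U the strict triangles.
Jacobi T = -D⁻¹(L+U): T[1,0] = -(-5)/(14) = +0.3571; T[1,1] = 0.
  T[0,:] = [+0.0000  +0.2500  -0.2500  -0.2500]
  T[1,:] = [+0.3571  +0.0000  +0.0714  -0.2857]
  T[2,:] = [+0.2000  -0.1000  +0.0000  +0.4000]
  T[3,:] = [-0.2222  -0.1667  +0.3333  +0.0000]
|λ(T)| sorted: 0.5891, 0.3449, 0.3449, 0.0623.
ρ = 0.5891; 0.5891 < 1: convergent.

yes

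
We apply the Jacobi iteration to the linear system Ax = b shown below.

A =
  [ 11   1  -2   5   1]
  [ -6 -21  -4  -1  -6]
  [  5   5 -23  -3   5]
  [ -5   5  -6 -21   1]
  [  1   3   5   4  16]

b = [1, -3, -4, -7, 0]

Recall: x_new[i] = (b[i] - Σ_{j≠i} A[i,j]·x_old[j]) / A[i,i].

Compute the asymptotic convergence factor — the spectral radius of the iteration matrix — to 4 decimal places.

Diagonal D = diag(11, -21, -23, -21, 16); L, U strict lower/upper.
T_J = -D⁻¹(L+U): T[0,3] = -(5)/(11) = -0.4545; T[0,0] = 0.
  T[0,:] = [+0.0000, -0.0909, +0.1818, -0.4545, -0.0909]
  T[1,:] = [-0.2857, +0.0000, -0.1905, -0.0476, -0.2857]
  T[2,:] = [+0.2174, +0.2174, +0.0000, -0.1304, +0.2174]
  T[3,:] = [-0.2381, +0.2381, -0.2857, +0.0000, +0.0476]
  T[4,:] = [-0.0625, -0.1875, -0.3125, -0.2500, +0.0000]
|eigenvalues of T|: 0.5546, 0.4693, 0.4693, 0.2003, 0.1736.
ρ = 0.5546; 0.5546 < 1 ⇒ converges.

0.5546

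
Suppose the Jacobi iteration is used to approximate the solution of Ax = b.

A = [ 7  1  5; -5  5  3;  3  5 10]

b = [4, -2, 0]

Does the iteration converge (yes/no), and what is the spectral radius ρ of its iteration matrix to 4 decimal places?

Let D = diag(7, 5, 10); L, U the strict triangles.
Jacobi T = -D⁻¹(L+U): T[1,2] = -(3)/(5) = -0.6000; T[1,1] = 0.
  T[0,:] = [+0.0000, -0.1429, -0.7143]
  T[1,:] = [+1.0000, +0.0000, -0.6000]
  T[2,:] = [-0.3000, -0.5000, +0.0000]
|λ(T)| sorted: 0.8679, 0.6180, 0.6180.
ρ = 0.8679; 0.8679 < 1 ⇒ converges.

yes, ρ = 0.8679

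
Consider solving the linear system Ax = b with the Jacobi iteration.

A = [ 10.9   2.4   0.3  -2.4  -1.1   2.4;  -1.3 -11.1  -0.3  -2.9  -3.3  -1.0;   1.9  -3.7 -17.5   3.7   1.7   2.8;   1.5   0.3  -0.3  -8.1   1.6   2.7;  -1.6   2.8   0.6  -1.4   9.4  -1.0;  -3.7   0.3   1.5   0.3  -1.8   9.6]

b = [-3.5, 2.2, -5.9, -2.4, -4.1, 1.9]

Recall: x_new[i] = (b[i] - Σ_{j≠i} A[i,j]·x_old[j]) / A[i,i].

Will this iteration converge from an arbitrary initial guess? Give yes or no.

yes

Split A = D + L + U, D = diag(10.9, -11.1, -17.5, -8.1, 9.4, 9.6).
Jacobi T = -D⁻¹(L+U): T[4,5] = -(-1)/(9.4) = +0.1064; T[4,4] = 0.
  T[0,:] = [+0.0000, -0.2202, -0.0275, +0.2202, +0.1009, -0.2202]
  T[1,:] = [-0.1171, +0.0000, -0.0270, -0.2613, -0.2973, -0.0901]
  T[2,:] = [+0.1086, -0.2114, +0.0000, +0.2114, +0.0971, +0.1600]
  T[3,:] = [+0.1852, +0.0370, -0.0370, +0.0000, +0.1975, +0.3333]
  T[4,:] = [+0.1702, -0.2979, -0.0638, +0.1489, +0.0000, +0.1064]
  T[5,:] = [+0.3854, -0.0312, -0.1562, -0.0312, +0.1875, +0.0000]
|roots of det(T-λI)|: 0.5520, 0.3739, 0.3739, 0.3092, 0.0467, 0.0121.
spectral radius ρ = 0.5520; 0.5520 < 1, so it converges for any x₀.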